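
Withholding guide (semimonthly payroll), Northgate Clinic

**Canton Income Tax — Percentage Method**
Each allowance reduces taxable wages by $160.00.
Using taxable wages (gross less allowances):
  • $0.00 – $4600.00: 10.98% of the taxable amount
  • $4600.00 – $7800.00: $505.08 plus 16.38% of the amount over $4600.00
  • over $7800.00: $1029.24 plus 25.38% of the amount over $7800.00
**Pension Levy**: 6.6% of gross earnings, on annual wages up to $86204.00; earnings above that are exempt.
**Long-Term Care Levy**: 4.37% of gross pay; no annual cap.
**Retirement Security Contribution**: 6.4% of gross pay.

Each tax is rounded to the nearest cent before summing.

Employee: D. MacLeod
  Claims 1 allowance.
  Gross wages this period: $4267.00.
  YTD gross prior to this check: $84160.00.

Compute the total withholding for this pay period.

Canton Income Tax: taxable = $4267.00 − 1×$160.00 = $4107.00
  10.98% × $4107.00 = $450.95
Pension Levy: cap $86204.00 − YTD $84160.00 = $2044.00 subject; 6.6% × $2044.00 = $134.90
Long-Term Care Levy: 4.37% × $4267.00 = $186.47
Retirement Security Contribution: 6.4% × $4267.00 = $273.09
Total: $450.95 + $134.90 + $186.47 + $273.09 = $1045.41

$1045.41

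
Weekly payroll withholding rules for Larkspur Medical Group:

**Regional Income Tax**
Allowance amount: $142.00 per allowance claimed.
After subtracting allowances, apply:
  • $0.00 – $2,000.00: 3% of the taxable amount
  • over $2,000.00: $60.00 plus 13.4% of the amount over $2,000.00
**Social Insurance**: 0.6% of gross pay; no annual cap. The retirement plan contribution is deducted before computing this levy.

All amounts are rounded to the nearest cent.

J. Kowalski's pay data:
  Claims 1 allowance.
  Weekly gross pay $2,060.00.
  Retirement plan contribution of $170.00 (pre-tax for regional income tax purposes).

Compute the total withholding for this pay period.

$63.78

Regional Income Tax: taxable = $2,060.00 − $170.00 − 1×$142.00 = $1,748.00
  3% × $1,748.00 = $52.44
Social Insurance: 0.6% × $1,890.00 = $11.34
Total: $52.44 + $11.34 = $63.78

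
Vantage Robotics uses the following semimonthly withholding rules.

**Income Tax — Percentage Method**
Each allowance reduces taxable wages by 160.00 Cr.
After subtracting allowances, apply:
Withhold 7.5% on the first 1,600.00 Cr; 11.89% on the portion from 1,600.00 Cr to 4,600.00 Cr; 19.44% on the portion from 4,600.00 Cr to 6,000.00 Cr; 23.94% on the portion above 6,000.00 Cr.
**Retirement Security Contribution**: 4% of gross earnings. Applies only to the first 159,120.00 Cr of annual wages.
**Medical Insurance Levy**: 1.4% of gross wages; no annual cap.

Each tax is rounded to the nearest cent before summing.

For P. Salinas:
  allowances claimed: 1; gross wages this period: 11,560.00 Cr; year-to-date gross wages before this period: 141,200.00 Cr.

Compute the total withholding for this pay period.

2,665.86 Cr

Income Tax: taxable = 11,560.00 Cr − 1×160.00 Cr = 11,400.00 Cr
  748.86 Cr + 23.94% × (11,400.00 Cr − 6,000.00 Cr) = 748.86 Cr + 23.94% × 5,400.00 Cr = 2,041.62 Cr
Retirement Security Contribution: 4% × 11,560.00 Cr = 462.40 Cr
Medical Insurance Levy: 1.4% × 11,560.00 Cr = 161.84 Cr
Total: 2,041.62 Cr + 462.40 Cr + 161.84 Cr = 2,665.86 Cr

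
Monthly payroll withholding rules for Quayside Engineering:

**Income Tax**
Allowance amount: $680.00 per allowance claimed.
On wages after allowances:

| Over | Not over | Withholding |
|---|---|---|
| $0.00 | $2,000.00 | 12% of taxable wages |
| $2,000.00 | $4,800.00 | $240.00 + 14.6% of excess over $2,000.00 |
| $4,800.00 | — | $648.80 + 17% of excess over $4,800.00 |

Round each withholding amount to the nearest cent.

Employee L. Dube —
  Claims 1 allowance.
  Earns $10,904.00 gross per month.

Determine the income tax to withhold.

$1,570.88

Income Tax: taxable = $10,904.00 − 1×$680.00 = $10,224.00
  $648.80 + 17% × ($10,224.00 − $4,800.00) = $648.80 + 17% × $5,424.00 = $1,570.88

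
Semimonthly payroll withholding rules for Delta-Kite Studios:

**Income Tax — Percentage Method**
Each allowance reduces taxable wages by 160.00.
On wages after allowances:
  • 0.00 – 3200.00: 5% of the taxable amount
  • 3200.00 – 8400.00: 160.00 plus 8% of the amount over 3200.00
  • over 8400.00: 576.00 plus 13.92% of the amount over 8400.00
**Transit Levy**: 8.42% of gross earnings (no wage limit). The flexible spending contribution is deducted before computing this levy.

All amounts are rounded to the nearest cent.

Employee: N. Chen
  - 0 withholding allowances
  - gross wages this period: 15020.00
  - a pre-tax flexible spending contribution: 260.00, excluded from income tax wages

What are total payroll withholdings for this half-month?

2704.10

Income Tax: taxable = 15020.00 − 260.00 = 14760.00
  576.00 + 13.92% × (14760.00 − 8400.00) = 576.00 + 13.92% × 6360.00 = 1461.31
Transit Levy: 8.42% × 14760.00 = 1242.79
Total: 1461.31 + 1242.79 = 2704.10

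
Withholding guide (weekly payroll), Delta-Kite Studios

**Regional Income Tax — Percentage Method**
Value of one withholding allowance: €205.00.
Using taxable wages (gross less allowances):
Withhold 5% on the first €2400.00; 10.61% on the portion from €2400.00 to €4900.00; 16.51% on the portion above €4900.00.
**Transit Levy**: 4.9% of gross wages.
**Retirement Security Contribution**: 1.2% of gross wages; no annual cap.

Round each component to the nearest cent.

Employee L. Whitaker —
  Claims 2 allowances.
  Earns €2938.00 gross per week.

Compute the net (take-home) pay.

Regional Income Tax: taxable = €2938.00 − 2×€205.00 = €2528.00
  €120.00 + 10.61% × (€2528.00 − €2400.00) = €120.00 + 10.61% × €128.00 = €133.58
Transit Levy: 4.9% × €2938.00 = €143.96
Retirement Security Contribution: 1.2% × €2938.00 = €35.26
Total withheld: €133.58 + €143.96 + €35.26 = €312.80
Net pay: €2938.00 − €312.80 = €2625.20

€2625.20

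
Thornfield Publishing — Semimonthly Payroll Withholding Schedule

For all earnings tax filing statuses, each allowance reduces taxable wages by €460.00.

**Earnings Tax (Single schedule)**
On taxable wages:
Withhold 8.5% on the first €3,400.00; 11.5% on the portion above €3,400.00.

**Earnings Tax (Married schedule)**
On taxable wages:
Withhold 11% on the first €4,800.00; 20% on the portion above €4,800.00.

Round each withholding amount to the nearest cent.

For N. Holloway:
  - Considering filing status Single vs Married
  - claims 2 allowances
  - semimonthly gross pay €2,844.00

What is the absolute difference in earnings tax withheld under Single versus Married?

€48.10

Earnings Tax (Single): taxable = €2,844.00 − 2×€460.00 = €1,924.00
  8.5% × €1,924.00 = €163.54
Earnings Tax (Married): taxable = €2,844.00 − 2×€460.00 = €1,924.00
  11% × €1,924.00 = €211.64
Difference: |€163.54 − €211.64| = €48.10 (higher under Married)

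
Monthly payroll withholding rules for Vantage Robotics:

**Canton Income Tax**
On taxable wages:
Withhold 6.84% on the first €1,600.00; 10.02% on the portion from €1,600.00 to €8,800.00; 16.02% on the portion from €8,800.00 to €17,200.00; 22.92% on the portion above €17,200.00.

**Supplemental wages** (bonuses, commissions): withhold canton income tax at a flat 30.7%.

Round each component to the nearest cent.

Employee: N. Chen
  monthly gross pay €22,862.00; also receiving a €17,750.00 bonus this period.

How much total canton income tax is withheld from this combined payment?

€8,923.54

Canton Income Tax: taxable = €22,862.00
  €2,176.56 + 22.92% × (€22,862.00 − €17,200.00) = €2,176.56 + 22.92% × €5,662.00 = €3,474.29
Supplemental (30.7% flat on bonus): 30.7% × €17,750.00 = €5,449.25
Total canton income tax: €3,474.29 + €5,449.25 = €8,923.54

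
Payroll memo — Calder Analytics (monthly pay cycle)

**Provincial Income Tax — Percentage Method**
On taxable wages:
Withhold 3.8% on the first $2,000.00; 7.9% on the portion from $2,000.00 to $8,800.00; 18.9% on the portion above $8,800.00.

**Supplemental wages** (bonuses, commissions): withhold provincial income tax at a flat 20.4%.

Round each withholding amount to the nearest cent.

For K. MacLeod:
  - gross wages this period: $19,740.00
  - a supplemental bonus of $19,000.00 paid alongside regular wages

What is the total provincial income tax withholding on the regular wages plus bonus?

Provincial Income Tax: taxable = $19,740.00
  $613.20 + 18.9% × ($19,740.00 − $8,800.00) = $613.20 + 18.9% × $10,940.00 = $2,680.86
Supplemental (20.4% flat on bonus): 20.4% × $19,000.00 = $3,876.00
Total provincial income tax: $2,680.86 + $3,876.00 = $6,556.86

$6,556.86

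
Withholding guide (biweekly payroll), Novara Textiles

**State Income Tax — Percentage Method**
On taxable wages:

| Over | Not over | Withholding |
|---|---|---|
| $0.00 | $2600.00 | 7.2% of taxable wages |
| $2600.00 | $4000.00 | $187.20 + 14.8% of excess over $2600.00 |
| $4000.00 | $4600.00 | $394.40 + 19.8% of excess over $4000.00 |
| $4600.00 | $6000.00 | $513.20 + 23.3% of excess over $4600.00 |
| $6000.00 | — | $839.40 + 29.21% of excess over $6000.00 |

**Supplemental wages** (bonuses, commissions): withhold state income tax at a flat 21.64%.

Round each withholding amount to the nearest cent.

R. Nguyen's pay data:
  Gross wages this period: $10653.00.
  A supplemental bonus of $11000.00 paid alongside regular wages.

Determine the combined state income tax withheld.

State Income Tax: taxable = $10653.00
  $839.40 + 29.21% × ($10653.00 − $6000.00) = $839.40 + 29.21% × $4653.00 = $2198.54
Supplemental (21.64% flat on bonus): 21.64% × $11000.00 = $2380.40
Total state income tax: $2198.54 + $2380.40 = $4578.94

$4578.94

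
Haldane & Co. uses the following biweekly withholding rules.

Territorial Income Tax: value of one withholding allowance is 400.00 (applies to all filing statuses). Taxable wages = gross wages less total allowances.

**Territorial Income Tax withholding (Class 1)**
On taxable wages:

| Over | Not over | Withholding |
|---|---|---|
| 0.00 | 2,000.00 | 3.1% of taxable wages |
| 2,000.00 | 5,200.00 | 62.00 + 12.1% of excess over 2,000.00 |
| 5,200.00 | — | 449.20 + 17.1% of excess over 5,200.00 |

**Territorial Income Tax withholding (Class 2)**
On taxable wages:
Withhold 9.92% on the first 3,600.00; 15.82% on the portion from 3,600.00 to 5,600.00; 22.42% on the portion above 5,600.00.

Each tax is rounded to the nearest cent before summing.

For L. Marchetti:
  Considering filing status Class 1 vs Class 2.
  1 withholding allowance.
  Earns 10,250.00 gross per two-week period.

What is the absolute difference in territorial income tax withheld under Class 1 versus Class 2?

382.02

Territorial Income Tax (Class 1): taxable = 10,250.00 − 1×400.00 = 9,850.00
  449.20 + 17.1% × (9,850.00 − 5,200.00) = 449.20 + 17.1% × 4,650.00 = 1,244.35
Territorial Income Tax (Class 2): taxable = 10,250.00 − 1×400.00 = 9,850.00
  673.52 + 22.42% × (9,850.00 − 5,600.00) = 673.52 + 22.42% × 4,250.00 = 1,626.37
Difference: |1,244.35 − 1,626.37| = 382.02 (higher under Class 2)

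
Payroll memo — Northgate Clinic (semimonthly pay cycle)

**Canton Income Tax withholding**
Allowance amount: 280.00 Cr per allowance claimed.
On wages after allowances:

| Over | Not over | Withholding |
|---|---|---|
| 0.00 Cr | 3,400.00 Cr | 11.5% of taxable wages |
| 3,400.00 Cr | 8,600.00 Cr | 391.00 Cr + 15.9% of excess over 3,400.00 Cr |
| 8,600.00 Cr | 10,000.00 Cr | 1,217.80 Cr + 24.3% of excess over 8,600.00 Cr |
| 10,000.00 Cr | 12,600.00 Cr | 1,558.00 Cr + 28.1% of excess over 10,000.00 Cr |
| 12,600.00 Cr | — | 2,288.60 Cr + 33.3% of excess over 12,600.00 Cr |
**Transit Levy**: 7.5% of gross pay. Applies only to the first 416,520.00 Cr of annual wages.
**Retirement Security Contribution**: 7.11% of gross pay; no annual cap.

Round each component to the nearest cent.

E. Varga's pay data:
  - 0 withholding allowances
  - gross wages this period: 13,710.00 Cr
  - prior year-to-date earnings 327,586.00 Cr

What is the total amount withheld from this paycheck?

4,661.26 Cr

Canton Income Tax: taxable = 13,710.00 Cr
  2,288.60 Cr + 33.3% × (13,710.00 Cr − 12,600.00 Cr) = 2,288.60 Cr + 33.3% × 1,110.00 Cr = 2,658.23 Cr
Transit Levy: 7.5% × 13,710.00 Cr = 1,028.25 Cr
Retirement Security Contribution: 7.11% × 13,710.00 Cr = 974.78 Cr
Total: 2,658.23 Cr + 1,028.25 Cr + 974.78 Cr = 4,661.26 Cr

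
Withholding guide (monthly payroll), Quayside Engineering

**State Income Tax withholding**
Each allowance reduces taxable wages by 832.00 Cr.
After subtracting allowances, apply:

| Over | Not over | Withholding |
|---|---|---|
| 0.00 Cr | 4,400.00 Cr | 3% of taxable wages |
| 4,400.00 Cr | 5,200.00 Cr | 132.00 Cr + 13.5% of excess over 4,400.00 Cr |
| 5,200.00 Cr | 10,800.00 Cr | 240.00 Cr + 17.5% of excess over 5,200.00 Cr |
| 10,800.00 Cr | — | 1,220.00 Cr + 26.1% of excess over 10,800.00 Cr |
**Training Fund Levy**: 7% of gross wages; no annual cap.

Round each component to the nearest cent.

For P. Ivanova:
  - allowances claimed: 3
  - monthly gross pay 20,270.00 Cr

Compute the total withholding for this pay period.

State Income Tax: taxable = 20,270.00 Cr − 3×832.00 Cr = 17,774.00 Cr
  1,220.00 Cr + 26.1% × (17,774.00 Cr − 10,800.00 Cr) = 1,220.00 Cr + 26.1% × 6,974.00 Cr = 3,040.21 Cr
Training Fund Levy: 7% × 20,270.00 Cr = 1,418.90 Cr
Total: 3,040.21 Cr + 1,418.90 Cr = 4,459.11 Cr

4,459.11 Cr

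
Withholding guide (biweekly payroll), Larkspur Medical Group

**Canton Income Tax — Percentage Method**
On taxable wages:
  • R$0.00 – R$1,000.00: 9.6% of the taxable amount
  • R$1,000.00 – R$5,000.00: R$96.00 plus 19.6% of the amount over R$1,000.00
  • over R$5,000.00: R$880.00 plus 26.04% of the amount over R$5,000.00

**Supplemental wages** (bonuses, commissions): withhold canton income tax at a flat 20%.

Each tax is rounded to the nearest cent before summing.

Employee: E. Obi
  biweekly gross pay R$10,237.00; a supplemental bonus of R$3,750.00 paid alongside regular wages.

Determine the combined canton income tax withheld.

R$2,993.71

Canton Income Tax: taxable = R$10,237.00
  R$880.00 + 26.04% × (R$10,237.00 − R$5,000.00) = R$880.00 + 26.04% × R$5,237.00 = R$2,243.71
Supplemental (20% flat on bonus): 20% × R$3,750.00 = R$750.00
Total canton income tax: R$2,243.71 + R$750.00 = R$2,993.71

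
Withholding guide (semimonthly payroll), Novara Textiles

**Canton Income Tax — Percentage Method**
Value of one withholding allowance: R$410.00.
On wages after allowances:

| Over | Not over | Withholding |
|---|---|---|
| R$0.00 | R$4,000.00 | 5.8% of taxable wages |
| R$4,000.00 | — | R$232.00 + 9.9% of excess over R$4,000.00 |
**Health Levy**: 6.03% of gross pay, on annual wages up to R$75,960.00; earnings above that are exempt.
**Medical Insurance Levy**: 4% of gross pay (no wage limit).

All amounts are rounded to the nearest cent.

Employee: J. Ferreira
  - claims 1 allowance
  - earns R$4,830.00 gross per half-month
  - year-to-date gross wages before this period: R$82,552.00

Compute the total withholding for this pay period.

R$466.78

Canton Income Tax: taxable = R$4,830.00 − 1×R$410.00 = R$4,420.00
  R$232.00 + 9.9% × (R$4,420.00 − R$4,000.00) = R$232.00 + 9.9% × R$420.00 = R$273.58
Health Levy: YTD R$82,552.00 ≥ cap R$75,960.00 → R$0.00
Medical Insurance Levy: 4% × R$4,830.00 = R$193.20
Total: R$273.58 + R$0.00 + R$193.20 = R$466.78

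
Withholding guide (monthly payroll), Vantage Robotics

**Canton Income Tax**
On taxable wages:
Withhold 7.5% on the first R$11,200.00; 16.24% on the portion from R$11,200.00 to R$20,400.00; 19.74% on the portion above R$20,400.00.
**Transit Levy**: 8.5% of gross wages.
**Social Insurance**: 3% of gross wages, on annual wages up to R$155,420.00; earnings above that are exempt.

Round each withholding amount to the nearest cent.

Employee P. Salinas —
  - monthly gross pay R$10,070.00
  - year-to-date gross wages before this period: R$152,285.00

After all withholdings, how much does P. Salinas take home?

R$8,364.75

Canton Income Tax: taxable = R$10,070.00
  7.5% × R$10,070.00 = R$755.25
Transit Levy: 8.5% × R$10,070.00 = R$855.95
Social Insurance: cap R$155,420.00 − YTD R$152,285.00 = R$3,135.00 subject; 3% × R$3,135.00 = R$94.05
Total withheld: R$755.25 + R$855.95 + R$94.05 = R$1,705.25
Net pay: R$10,070.00 − R$1,705.25 = R$8,364.75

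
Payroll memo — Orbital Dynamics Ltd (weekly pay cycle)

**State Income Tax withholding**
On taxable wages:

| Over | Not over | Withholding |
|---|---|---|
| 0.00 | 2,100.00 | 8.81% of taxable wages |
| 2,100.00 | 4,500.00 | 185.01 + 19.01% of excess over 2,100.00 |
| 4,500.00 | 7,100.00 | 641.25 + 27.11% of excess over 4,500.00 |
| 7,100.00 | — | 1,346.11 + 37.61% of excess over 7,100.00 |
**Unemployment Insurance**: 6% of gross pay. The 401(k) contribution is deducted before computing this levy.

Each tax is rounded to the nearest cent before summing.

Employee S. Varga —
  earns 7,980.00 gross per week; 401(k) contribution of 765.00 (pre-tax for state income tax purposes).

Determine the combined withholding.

1,822.26

State Income Tax: taxable = 7,980.00 − 765.00 = 7,215.00
  1,346.11 + 37.61% × (7,215.00 − 7,100.00) = 1,346.11 + 37.61% × 115.00 = 1,389.36
Unemployment Insurance: 6% × 7,215.00 = 432.90
Total: 1,389.36 + 432.90 = 1,822.26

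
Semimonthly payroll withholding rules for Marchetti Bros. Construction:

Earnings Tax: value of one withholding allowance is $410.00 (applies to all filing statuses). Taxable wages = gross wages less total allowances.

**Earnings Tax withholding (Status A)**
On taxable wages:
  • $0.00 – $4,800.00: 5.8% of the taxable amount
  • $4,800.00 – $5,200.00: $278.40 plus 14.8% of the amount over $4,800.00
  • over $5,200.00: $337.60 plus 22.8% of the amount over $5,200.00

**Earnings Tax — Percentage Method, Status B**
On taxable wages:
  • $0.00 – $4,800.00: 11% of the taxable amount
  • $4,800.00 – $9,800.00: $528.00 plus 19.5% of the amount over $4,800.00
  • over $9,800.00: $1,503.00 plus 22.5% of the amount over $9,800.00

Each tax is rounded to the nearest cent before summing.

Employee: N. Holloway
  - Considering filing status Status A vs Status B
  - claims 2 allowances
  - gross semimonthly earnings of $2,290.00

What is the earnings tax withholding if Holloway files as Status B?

Earnings Tax (Status B): taxable = $2,290.00 − 2×$410.00 = $1,470.00
  11% × $1,470.00 = $161.70

$161.70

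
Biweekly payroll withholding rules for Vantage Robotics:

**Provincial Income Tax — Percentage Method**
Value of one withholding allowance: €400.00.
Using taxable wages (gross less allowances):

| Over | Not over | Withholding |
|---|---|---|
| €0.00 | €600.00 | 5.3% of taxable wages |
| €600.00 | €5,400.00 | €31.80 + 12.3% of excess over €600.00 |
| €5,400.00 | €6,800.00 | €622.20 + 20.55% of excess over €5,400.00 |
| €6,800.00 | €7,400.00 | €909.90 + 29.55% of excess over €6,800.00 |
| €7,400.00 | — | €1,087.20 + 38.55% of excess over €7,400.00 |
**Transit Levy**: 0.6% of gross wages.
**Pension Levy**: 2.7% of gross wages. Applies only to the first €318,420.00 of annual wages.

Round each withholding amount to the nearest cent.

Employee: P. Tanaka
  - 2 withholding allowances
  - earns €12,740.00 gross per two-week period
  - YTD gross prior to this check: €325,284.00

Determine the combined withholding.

Provincial Income Tax: taxable = €12,740.00 − 2×€400.00 = €11,940.00
  €1,087.20 + 38.55% × (€11,940.00 − €7,400.00) = €1,087.20 + 38.55% × €4,540.00 = €2,837.37
Transit Levy: 0.6% × €12,740.00 = €76.44
Pension Levy: YTD €325,284.00 ≥ cap €318,420.00 → €0.00
Total: €2,837.37 + €76.44 + €0.00 = €2,913.81

€2,913.81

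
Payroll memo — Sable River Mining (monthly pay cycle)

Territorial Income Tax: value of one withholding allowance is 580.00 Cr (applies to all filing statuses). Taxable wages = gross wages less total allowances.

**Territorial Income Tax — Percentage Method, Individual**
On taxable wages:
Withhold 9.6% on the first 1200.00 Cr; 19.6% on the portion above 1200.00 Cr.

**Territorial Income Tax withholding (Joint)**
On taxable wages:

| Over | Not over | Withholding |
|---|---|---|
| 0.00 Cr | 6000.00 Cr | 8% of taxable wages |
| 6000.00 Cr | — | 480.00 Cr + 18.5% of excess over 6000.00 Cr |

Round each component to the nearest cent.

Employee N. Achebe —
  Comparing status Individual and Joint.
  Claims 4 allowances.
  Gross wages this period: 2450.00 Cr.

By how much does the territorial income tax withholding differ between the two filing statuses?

2.08 Cr

Territorial Income Tax (Individual): taxable = 2450.00 Cr − 4×580.00 Cr = 130.00 Cr
  9.6% × 130.00 Cr = 12.48 Cr
Territorial Income Tax (Joint): taxable = 2450.00 Cr − 4×580.00 Cr = 130.00 Cr
  8% × 130.00 Cr = 10.40 Cr
Difference: |12.48 Cr − 10.40 Cr| = 2.08 Cr (higher under Individual)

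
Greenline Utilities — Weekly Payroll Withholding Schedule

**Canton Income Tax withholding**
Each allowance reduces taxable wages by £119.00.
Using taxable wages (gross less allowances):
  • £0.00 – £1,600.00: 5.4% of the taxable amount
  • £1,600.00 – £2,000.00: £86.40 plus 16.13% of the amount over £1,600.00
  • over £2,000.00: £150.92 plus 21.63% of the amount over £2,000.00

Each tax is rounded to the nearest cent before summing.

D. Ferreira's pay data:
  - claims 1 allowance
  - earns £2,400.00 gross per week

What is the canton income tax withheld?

Canton Income Tax: taxable = £2,400.00 − 1×£119.00 = £2,281.00
  £150.92 + 21.63% × (£2,281.00 − £2,000.00) = £150.92 + 21.63% × £281.00 = £211.70

£211.70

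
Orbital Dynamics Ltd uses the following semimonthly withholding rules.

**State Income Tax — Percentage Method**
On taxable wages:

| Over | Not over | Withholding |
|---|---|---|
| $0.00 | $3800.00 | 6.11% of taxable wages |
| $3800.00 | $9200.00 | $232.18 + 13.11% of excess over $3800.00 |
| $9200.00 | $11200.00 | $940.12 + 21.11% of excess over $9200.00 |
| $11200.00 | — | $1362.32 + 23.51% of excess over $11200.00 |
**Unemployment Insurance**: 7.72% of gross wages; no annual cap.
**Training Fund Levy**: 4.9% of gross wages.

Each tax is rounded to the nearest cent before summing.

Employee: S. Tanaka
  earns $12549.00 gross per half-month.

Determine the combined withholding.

$3263.15

State Income Tax: taxable = $12549.00
  $1362.32 + 23.51% × ($12549.00 − $11200.00) = $1362.32 + 23.51% × $1349.00 = $1679.47
Unemployment Insurance: 7.72% × $12549.00 = $968.78
Training Fund Levy: 4.9% × $12549.00 = $614.90
Total: $1679.47 + $968.78 + $614.90 = $3263.15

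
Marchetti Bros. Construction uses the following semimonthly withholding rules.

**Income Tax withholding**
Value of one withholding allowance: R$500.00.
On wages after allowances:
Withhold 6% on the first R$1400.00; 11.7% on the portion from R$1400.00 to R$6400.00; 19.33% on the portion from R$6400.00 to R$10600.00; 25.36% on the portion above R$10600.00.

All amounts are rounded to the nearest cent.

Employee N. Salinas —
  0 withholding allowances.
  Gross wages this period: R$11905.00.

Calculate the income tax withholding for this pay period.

Income Tax: taxable = R$11905.00
  R$1480.86 + 25.36% × (R$11905.00 − R$10600.00) = R$1480.86 + 25.36% × R$1305.00 = R$1811.81

R$1811.81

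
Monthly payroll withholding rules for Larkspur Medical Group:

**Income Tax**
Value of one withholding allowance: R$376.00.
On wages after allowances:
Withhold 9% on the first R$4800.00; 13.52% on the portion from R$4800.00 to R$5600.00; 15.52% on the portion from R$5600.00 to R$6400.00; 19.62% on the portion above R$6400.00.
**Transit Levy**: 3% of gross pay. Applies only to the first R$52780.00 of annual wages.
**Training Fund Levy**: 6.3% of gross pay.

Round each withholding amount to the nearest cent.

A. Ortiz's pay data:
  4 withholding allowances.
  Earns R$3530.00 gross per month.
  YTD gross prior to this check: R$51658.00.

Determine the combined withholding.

R$438.39

Income Tax: taxable = R$3530.00 − 4×R$376.00 = R$2026.00
  9% × R$2026.00 = R$182.34
Transit Levy: cap R$52780.00 − YTD R$51658.00 = R$1122.00 subject; 3% × R$1122.00 = R$33.66
Training Fund Levy: 6.3% × R$3530.00 = R$222.39
Total: R$182.34 + R$33.66 + R$222.39 = R$438.39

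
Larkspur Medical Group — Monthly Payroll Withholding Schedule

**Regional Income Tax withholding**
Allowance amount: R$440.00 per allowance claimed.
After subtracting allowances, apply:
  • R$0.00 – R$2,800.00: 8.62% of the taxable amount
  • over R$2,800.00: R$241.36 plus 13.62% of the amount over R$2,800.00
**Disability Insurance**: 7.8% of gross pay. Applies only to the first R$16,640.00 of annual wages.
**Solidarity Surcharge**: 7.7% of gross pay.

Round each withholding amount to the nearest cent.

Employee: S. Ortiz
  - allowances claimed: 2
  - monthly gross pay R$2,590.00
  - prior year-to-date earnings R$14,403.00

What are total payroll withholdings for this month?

R$521.32

Regional Income Tax: taxable = R$2,590.00 − 2×R$440.00 = R$1,710.00
  8.62% × R$1,710.00 = R$147.40
Disability Insurance: cap R$16,640.00 − YTD R$14,403.00 = R$2,237.00 subject; 7.8% × R$2,237.00 = R$174.49
Solidarity Surcharge: 7.7% × R$2,590.00 = R$199.43
Total: R$147.40 + R$174.49 + R$199.43 = R$521.32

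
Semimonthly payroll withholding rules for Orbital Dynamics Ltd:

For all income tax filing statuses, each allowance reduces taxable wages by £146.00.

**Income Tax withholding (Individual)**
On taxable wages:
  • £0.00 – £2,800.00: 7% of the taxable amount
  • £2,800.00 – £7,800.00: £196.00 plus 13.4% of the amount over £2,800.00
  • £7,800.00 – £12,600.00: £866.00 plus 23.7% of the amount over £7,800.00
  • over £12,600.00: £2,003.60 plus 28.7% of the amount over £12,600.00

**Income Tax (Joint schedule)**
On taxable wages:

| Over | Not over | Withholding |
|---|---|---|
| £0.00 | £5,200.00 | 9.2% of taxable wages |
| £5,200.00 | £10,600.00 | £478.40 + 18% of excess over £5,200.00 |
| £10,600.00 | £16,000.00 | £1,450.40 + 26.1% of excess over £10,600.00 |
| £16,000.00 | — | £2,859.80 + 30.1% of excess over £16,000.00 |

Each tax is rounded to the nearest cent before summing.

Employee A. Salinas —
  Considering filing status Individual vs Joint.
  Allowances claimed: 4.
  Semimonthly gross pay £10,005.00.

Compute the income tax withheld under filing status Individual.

£1,250.18

Income Tax (Individual): taxable = £10,005.00 − 4×£146.00 = £9,421.00
  £866.00 + 23.7% × (£9,421.00 − £7,800.00) = £866.00 + 23.7% × £1,621.00 = £1,250.18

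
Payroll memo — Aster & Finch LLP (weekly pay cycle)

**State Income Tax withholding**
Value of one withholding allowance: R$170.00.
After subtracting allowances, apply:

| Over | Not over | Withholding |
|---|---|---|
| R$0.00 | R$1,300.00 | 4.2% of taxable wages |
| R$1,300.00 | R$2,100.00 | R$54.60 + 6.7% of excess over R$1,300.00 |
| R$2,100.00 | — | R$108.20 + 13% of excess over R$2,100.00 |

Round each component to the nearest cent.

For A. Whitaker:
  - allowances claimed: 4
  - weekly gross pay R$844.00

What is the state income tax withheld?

R$6.89

State Income Tax: taxable = R$844.00 − 4×R$170.00 = R$164.00
  4.2% × R$164.00 = R$6.89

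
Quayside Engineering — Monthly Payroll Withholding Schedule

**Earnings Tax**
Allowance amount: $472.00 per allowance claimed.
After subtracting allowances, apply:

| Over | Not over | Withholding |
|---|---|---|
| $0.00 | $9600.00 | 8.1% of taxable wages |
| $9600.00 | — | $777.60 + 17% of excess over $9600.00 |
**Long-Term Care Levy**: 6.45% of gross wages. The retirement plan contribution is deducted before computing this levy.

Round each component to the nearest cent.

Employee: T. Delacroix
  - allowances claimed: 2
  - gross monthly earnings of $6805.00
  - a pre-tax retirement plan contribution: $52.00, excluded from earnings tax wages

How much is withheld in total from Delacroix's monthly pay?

Earnings Tax: taxable = $6805.00 − $52.00 − 2×$472.00 = $5809.00
  8.1% × $5809.00 = $470.53
Long-Term Care Levy: 6.45% × $6753.00 = $435.57
Total: $470.53 + $435.57 = $906.10

$906.10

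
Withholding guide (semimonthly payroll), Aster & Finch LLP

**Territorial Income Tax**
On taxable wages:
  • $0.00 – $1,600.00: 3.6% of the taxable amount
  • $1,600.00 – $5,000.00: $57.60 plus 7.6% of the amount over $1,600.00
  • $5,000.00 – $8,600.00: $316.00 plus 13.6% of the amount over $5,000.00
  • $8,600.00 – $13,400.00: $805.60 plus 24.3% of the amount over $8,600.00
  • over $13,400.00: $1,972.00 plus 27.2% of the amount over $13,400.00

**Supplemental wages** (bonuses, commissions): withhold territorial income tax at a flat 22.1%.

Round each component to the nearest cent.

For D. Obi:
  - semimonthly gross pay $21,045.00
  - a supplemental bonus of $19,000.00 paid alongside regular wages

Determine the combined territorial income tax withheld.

Territorial Income Tax: taxable = $21,045.00
  $1,972.00 + 27.2% × ($21,045.00 − $13,400.00) = $1,972.00 + 27.2% × $7,645.00 = $4,051.44
Supplemental (22.1% flat on bonus): 22.1% × $19,000.00 = $4,199.00
Total territorial income tax: $4,051.44 + $4,199.00 = $8,250.44

$8,250.44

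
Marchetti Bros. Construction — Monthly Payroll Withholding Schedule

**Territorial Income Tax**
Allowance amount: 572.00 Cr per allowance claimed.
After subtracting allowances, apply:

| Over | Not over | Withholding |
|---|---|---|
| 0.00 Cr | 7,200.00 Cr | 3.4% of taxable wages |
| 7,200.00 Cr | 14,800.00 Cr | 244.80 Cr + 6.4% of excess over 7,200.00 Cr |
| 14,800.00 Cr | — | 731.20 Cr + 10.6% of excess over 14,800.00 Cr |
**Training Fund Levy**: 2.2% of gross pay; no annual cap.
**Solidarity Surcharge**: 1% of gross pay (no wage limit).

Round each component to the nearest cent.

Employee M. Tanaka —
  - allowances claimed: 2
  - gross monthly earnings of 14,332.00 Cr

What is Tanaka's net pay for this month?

Territorial Income Tax: taxable = 14,332.00 Cr − 2×572.00 Cr = 13,188.00 Cr
  244.80 Cr + 6.4% × (13,188.00 Cr − 7,200.00 Cr) = 244.80 Cr + 6.4% × 5,988.00 Cr = 628.03 Cr
Training Fund Levy: 2.2% × 14,332.00 Cr = 315.30 Cr
Solidarity Surcharge: 1% × 14,332.00 Cr = 143.32 Cr
Total withheld: 628.03 Cr + 315.30 Cr + 143.32 Cr = 1,086.65 Cr
Net pay: 14,332.00 Cr − 1,086.65 Cr = 13,245.35 Cr

13,245.35 Cr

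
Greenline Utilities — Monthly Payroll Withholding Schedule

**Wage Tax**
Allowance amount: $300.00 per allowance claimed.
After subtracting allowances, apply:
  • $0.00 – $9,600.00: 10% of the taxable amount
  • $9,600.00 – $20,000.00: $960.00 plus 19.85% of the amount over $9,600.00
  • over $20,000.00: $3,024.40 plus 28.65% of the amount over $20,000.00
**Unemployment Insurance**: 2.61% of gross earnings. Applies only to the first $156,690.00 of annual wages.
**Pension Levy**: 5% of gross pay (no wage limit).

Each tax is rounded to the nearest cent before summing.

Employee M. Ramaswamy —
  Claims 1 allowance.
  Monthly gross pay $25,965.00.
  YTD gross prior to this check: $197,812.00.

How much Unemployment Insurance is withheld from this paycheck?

$0.00

Unemployment Insurance: YTD $197,812.00 ≥ cap $156,690.00 → $0.00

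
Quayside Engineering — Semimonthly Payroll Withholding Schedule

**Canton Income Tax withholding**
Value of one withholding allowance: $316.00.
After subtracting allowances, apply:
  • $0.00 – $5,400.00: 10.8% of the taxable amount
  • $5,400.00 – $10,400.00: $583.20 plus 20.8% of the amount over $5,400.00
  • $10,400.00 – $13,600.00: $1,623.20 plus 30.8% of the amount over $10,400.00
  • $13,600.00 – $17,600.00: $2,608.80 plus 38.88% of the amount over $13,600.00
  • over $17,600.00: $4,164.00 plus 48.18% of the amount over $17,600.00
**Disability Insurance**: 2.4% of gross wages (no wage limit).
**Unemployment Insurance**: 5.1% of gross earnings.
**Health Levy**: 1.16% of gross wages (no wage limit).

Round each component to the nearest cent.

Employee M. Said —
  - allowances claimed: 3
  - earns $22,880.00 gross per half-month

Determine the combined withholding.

$8,232.57

Canton Income Tax: taxable = $22,880.00 − 3×$316.00 = $21,932.00
  $4,164.00 + 48.18% × ($21,932.00 − $17,600.00) = $4,164.00 + 48.18% × $4,332.00 = $6,251.16
Disability Insurance: 2.4% × $22,880.00 = $549.12
Unemployment Insurance: 5.1% × $22,880.00 = $1,166.88
Health Levy: 1.16% × $22,880.00 = $265.41
Total: $6,251.16 + $549.12 + $1,166.88 + $265.41 = $8,232.57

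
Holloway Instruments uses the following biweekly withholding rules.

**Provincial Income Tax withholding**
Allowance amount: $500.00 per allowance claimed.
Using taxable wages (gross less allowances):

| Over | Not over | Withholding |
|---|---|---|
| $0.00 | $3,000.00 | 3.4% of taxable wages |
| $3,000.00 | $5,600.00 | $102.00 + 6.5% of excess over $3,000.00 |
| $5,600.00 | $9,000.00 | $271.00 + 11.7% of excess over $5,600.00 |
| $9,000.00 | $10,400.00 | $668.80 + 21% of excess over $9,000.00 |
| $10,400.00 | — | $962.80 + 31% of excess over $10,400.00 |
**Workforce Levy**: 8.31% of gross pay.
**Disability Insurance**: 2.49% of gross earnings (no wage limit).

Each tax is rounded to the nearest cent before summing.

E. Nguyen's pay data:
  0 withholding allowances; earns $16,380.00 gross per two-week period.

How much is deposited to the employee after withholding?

$11,794.36

Provincial Income Tax: taxable = $16,380.00
  $962.80 + 31% × ($16,380.00 − $10,400.00) = $962.80 + 31% × $5,980.00 = $2,816.60
Workforce Levy: 8.31% × $16,380.00 = $1,361.18
Disability Insurance: 2.49% × $16,380.00 = $407.86
Total withheld: $2,816.60 + $1,361.18 + $407.86 = $4,585.64
Net pay: $16,380.00 − $4,585.64 = $11,794.36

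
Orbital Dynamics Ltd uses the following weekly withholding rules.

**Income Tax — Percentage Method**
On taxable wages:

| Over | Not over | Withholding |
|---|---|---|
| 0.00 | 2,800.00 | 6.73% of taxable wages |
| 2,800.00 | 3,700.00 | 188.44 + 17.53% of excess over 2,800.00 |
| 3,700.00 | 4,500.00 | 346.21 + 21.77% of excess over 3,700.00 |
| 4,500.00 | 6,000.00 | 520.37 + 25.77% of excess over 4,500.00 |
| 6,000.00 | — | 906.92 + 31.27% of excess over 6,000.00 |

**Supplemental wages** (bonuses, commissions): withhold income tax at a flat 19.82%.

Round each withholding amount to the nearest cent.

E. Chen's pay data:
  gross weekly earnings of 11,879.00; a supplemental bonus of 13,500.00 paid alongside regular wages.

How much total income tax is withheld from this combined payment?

5,420.98

Income Tax: taxable = 11,879.00
  906.92 + 31.27% × (11,879.00 − 6,000.00) = 906.92 + 31.27% × 5,879.00 = 2,745.28
Supplemental (19.82% flat on bonus): 19.82% × 13,500.00 = 2,675.70
Total income tax: 2,745.28 + 2,675.70 = 5,420.98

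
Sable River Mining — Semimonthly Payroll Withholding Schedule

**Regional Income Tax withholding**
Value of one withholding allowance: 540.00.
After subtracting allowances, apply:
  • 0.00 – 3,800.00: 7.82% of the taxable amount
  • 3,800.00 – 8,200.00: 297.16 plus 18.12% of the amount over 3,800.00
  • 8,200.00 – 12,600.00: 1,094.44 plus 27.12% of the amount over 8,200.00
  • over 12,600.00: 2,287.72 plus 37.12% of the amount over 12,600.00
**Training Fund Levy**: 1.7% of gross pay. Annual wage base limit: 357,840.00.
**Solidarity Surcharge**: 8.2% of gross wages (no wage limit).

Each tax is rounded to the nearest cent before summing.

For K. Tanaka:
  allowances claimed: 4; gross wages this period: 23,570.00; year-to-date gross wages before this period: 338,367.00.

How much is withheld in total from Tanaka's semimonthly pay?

7,821.77

Regional Income Tax: taxable = 23,570.00 − 4×540.00 = 21,410.00
  2,287.72 + 37.12% × (21,410.00 − 12,600.00) = 2,287.72 + 37.12% × 8,810.00 = 5,557.99
Training Fund Levy: cap 357,840.00 − YTD 338,367.00 = 19,473.00 subject; 1.7% × 19,473.00 = 331.04
Solidarity Surcharge: 8.2% × 23,570.00 = 1,932.74
Total: 5,557.99 + 331.04 + 1,932.74 = 7,821.77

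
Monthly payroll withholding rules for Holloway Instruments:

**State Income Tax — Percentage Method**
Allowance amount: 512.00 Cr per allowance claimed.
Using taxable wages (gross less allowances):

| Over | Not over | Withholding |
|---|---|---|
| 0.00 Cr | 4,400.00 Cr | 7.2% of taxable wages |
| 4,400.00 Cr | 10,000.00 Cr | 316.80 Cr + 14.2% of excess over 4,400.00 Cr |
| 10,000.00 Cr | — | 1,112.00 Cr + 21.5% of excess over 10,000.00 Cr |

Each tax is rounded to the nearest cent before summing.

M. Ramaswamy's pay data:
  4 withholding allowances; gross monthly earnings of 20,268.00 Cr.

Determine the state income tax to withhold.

2,879.30 Cr

State Income Tax: taxable = 20,268.00 Cr − 4×512.00 Cr = 18,220.00 Cr
  1,112.00 Cr + 21.5% × (18,220.00 Cr − 10,000.00 Cr) = 1,112.00 Cr + 21.5% × 8,220.00 Cr = 2,879.30 Cr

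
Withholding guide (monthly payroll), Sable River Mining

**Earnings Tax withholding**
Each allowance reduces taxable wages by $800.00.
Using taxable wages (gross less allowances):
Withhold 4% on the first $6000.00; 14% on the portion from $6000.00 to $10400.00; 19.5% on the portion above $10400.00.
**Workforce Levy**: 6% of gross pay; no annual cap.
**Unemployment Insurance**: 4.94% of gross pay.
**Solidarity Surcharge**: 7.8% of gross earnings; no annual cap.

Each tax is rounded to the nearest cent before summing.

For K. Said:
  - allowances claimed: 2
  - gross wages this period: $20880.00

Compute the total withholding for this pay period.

$6500.51

Earnings Tax: taxable = $20880.00 − 2×$800.00 = $19280.00
  $856.00 + 19.5% × ($19280.00 − $10400.00) = $856.00 + 19.5% × $8880.00 = $2587.60
Workforce Levy: 6% × $20880.00 = $1252.80
Unemployment Insurance: 4.94% × $20880.00 = $1031.47
Solidarity Surcharge: 7.8% × $20880.00 = $1628.64
Total: $2587.60 + $1252.80 + $1031.47 + $1628.64 = $6500.51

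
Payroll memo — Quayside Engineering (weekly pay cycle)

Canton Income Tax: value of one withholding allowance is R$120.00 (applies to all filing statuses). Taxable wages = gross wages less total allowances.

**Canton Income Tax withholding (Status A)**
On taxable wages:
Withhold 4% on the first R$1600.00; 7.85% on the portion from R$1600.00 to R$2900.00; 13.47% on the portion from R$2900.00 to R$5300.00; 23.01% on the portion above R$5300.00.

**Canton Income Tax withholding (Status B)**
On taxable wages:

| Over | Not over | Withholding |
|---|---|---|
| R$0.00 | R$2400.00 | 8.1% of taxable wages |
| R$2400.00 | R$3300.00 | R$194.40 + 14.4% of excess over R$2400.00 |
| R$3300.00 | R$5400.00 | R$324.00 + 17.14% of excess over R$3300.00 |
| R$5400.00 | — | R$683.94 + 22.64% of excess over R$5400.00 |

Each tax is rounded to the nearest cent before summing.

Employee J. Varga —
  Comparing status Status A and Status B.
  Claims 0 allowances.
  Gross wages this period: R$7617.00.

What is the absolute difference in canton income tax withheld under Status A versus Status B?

R$163.40

Canton Income Tax (Status A): taxable = R$7617.00
  R$489.33 + 23.01% × (R$7617.00 − R$5300.00) = R$489.33 + 23.01% × R$2317.00 = R$1022.47
Canton Income Tax (Status B): taxable = R$7617.00
  R$683.94 + 22.64% × (R$7617.00 − R$5400.00) = R$683.94 + 22.64% × R$2217.00 = R$1185.87
Difference: |R$1022.47 − R$1185.87| = R$163.40 (higher under Status B)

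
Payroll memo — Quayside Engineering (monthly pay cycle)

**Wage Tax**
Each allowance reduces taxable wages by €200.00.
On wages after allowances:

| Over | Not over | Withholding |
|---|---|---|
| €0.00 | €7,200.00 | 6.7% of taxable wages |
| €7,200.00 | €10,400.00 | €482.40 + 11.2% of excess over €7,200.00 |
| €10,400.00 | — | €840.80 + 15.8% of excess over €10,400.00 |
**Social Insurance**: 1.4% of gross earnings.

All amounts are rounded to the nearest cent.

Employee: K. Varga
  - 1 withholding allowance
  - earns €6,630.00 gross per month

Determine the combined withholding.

Wage Tax: taxable = €6,630.00 − 1×€200.00 = €6,430.00
  6.7% × €6,430.00 = €430.81
Social Insurance: 1.4% × €6,630.00 = €92.82
Total: €430.81 + €92.82 = €523.63

€523.63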